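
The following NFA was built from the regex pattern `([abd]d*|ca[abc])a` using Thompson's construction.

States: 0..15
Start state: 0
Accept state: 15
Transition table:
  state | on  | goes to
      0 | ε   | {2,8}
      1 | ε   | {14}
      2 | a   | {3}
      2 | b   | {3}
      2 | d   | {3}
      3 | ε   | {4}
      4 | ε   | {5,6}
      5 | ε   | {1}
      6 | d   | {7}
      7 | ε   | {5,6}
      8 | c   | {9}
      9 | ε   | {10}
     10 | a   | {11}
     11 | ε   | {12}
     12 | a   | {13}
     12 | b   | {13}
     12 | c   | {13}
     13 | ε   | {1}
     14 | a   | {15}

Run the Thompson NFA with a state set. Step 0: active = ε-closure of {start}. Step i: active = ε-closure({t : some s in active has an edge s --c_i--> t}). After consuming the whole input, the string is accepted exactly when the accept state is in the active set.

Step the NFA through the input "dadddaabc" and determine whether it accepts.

Answer: REJECT

Trace:
start: ε-closure({0}) = {0,2,8}
'd' @ 1: {1,3,4,5,6,14}
'a' @ 2: {15}  (accept∈set)
'd' @ 3: {}  — state set empty
rest 'ddaabc' ignored (set empty)
end set {} — state 15 not in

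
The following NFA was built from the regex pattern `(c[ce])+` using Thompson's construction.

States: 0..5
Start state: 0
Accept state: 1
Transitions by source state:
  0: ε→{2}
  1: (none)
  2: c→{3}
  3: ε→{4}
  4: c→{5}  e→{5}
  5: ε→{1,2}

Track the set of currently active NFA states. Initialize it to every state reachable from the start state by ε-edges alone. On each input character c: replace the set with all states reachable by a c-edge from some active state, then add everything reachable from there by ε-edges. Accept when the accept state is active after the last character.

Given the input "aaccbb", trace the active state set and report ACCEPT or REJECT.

Answer: REJECT

Derivation:
start: ε-closure({0}) = {0,2}
'a' @ 1: {}  — no active states
rest 'accbb' ignored (set empty)
end set {} — state 1 not in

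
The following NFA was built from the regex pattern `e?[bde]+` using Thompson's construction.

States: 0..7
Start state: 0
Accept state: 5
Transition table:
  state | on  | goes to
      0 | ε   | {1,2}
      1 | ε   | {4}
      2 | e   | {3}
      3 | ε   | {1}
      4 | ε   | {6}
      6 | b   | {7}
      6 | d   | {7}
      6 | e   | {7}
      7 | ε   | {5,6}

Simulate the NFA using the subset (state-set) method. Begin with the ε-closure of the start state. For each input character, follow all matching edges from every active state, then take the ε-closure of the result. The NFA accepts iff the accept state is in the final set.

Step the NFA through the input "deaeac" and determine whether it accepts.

Answer: REJECT

Steps:
S₀ = ε-closure({0}) = {0,1,2,4,6}
'd' @ 1: {5,6,7}  (accept∈set)
'e' @ 2: {5,6,7}  (accept∈set)
'a' @ 3: {}  — state set empty
rest 'eac' ignored (set empty)
after full input: {}  (accept=5 not in)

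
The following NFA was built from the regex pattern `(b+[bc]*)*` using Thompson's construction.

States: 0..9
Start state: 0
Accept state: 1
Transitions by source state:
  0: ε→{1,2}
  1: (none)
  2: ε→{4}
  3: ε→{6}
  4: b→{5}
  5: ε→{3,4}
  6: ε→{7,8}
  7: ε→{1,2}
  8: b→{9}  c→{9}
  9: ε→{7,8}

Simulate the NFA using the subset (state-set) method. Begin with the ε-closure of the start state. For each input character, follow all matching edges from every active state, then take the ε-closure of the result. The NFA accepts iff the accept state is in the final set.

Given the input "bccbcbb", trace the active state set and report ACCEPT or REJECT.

S₀ = ε-closure({0}) = {0,1,2,4}
'b' @ 1: {1,2,3,4,5,6,7,8}  [accepting]
'c' @ 2: {1,2,4,7,8,9}  [accepting]
'c' @ 3: {1,2,4,7,8,9}  [accepting]
'b' @ 4: {1,2,3,4,5,6,7,8,9}  [accepting]
'c' @ 5: {1,2,4,7,8,9}  [accepting]
'b' @ 6: {1,2,3,4,5,6,7,8,9}  [accepting]
'b' @ 7: {1,2,3,4,5,6,7,8,9}  [accepting]
after full input: {1,2,3,4,5,6,7,8,9}  (accept=1 in)

Answer: ACCEPT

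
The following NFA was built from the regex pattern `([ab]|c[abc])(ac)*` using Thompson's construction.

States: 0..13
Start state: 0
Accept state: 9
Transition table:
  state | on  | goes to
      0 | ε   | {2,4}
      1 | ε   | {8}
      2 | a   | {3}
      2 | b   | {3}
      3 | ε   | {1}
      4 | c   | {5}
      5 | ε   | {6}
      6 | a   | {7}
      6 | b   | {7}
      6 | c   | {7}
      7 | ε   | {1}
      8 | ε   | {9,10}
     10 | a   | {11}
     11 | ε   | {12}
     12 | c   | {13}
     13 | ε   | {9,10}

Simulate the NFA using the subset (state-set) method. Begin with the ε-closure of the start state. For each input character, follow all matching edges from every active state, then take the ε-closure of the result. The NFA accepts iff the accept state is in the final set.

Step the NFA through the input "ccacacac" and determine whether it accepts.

Answer: ACCEPT

Derivation:
initial (ε-close {0}): {0,2,4}
'c' @ 1: {5,6}
'c' @ 2: {1,7,8,9,10}  ✓accept
'a' @ 3: {11,12}
'c' @ 4: {9,10,13}  ✓accept
'a' @ 5: {11,12}
'c' @ 6: {9,10,13}  ✓accept
'a' @ 7: {11,12}
'c' @ 8: {9,10,13}  ✓accept
end set {9,10,13} — state 9 in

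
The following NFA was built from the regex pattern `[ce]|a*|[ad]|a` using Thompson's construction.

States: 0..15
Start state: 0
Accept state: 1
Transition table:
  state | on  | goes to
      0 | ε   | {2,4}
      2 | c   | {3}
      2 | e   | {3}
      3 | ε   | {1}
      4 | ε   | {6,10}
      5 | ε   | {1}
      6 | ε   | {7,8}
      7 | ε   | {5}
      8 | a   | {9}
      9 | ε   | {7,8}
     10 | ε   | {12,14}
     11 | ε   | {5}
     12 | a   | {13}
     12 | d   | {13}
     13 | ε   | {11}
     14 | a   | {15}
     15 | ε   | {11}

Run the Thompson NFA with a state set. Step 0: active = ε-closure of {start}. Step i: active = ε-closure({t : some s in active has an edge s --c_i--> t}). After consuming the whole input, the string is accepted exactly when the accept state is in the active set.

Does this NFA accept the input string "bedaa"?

Answer: REJECT

Trace:
initial (ε-close {0}): {0,1,2,4,5,6,7,8,10,12,14}
'b' @ 1: {}  — no active states
rest 'edaa' ignored (set empty)
after full input: {}  (accept=1 not in)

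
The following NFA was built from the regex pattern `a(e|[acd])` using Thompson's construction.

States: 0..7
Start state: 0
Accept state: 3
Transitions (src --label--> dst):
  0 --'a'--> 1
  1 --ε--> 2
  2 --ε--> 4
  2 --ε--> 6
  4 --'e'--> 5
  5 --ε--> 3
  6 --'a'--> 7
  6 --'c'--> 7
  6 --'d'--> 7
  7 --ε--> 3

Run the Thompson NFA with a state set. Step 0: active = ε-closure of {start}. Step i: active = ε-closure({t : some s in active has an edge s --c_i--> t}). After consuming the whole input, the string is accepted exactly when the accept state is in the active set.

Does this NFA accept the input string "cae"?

S₀ = ε-closure({0}) = {0}
'c' @ 1: {}  — no active states
rest 'ae' ignored (set empty)
end set {} — state 3 not in

Answer: REJECT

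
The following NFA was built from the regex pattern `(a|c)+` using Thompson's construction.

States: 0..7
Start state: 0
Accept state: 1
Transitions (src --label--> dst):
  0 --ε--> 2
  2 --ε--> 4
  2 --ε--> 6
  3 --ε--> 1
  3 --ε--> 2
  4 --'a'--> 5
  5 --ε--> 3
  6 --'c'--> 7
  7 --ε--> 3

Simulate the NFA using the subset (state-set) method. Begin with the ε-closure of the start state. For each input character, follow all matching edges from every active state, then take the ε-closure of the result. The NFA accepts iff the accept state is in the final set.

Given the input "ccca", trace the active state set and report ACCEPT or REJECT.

Answer: ACCEPT

Trace:
start: ε-closure({0}) = {0,2,4,6}
'c' @ 1: {1,2,3,4,6,7}  [accepting]
'c' @ 2: {1,2,3,4,6,7}  [accepting]
'c' @ 3: {1,2,3,4,6,7}  [accepting]
'a' @ 4: {1,2,3,4,5,6}  [accepting]
end set {1,2,3,4,5,6} — state 1 in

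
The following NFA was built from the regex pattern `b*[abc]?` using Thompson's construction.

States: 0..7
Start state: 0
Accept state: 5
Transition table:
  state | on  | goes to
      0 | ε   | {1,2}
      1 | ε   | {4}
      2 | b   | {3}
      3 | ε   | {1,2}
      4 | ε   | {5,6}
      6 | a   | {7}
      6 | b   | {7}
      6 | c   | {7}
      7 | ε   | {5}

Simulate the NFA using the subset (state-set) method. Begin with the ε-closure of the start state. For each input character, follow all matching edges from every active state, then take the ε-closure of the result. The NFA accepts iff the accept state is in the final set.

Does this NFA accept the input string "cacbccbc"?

Answer: REJECT

Steps:
S₀ = ε-closure({0}) = {0,1,2,4,5,6}
'c' @ 1: {5,7}  [accepting]
'a' @ 2: {}  — state set empty
rest 'cbccbc' ignored (set empty)
after full input: {}  (accept=5 not in)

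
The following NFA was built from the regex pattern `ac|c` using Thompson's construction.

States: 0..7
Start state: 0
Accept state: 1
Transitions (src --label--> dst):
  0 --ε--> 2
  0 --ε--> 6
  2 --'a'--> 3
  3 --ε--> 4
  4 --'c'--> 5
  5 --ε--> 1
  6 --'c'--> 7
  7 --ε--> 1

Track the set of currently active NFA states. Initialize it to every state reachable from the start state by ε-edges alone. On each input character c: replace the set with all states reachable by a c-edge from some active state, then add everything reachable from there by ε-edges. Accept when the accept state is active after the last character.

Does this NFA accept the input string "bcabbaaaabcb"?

Answer: REJECT

Trace:
S₀ = ε-closure({0}) = {0,2,6}
'b' @ 1: {}  — no active states
rest 'cabbaaaabcb' ignored (set empty)
final: {}; accept 1 not in set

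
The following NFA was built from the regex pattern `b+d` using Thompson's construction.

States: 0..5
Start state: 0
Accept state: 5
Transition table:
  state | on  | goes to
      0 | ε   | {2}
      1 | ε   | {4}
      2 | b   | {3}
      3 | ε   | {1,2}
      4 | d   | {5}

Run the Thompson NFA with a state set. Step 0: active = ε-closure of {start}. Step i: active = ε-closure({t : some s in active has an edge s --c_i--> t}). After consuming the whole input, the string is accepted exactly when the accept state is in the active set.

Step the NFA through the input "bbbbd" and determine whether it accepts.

Answer: ACCEPT

Steps:
initial (ε-close {0}): {0,2}
'b' @ 1: {1,2,3,4}
'b' @ 2: {1,2,3,4}
'b' @ 3: {1,2,3,4}
'b' @ 4: {1,2,3,4}
'd' @ 5: {5}  [accepting]
final: {5}; accept 5 in set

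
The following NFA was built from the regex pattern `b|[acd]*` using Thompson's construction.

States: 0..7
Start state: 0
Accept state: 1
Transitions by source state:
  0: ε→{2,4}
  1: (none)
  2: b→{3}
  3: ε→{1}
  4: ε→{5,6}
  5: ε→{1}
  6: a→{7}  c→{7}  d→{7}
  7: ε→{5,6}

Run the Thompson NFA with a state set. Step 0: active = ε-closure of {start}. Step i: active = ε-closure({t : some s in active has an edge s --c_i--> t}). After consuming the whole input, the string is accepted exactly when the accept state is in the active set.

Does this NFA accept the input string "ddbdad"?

Answer: REJECT

Derivation:
initial (ε-close {0}): {0,1,2,4,5,6}
'd' @ 1: {1,5,6,7}  [accepting]
'd' @ 2: {1,5,6,7}  [accepting]
'b' @ 3: {}  — no active states
rest 'dad' ignored (set empty)
after full input: {}  (accept=1 not in)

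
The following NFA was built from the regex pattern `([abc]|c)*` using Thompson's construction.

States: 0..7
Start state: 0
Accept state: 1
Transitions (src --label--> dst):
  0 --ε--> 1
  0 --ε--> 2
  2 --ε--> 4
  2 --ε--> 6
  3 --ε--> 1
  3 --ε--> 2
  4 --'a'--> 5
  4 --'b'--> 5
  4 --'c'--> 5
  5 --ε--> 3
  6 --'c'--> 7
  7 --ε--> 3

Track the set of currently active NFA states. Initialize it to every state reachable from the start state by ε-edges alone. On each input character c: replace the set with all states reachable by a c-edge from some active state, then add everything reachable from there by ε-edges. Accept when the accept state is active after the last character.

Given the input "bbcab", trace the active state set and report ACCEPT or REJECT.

Answer: ACCEPT

Derivation:
start: ε-closure({0}) = {0,1,2,4,6}
'b' @ 1: {1,2,3,4,5,6}  ✓accept
'b' @ 2: {1,2,3,4,5,6}  ✓accept
'c' @ 3: {1,2,3,4,5,6,7}  ✓accept
'a' @ 4: {1,2,3,4,5,6}  ✓accept
'b' @ 5: {1,2,3,4,5,6}  ✓accept
after full input: {1,2,3,4,5,6}  (accept=1 in)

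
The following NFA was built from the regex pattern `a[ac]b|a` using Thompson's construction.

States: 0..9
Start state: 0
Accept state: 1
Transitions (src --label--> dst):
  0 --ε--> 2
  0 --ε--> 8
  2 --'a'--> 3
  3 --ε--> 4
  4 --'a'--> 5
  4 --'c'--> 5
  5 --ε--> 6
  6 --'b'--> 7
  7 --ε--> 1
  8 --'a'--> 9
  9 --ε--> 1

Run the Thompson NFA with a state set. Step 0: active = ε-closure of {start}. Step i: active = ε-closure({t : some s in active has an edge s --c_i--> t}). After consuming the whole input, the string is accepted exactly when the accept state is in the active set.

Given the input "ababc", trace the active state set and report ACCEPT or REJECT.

initial (ε-close {0}): {0,2,8}
'a' @ 1: {1,3,4,9}  (accept∈set)
'b' @ 2: {}  — state set empty
rest 'abc' ignored (set empty)
final: {}; accept 1 not in set

Answer: REJECT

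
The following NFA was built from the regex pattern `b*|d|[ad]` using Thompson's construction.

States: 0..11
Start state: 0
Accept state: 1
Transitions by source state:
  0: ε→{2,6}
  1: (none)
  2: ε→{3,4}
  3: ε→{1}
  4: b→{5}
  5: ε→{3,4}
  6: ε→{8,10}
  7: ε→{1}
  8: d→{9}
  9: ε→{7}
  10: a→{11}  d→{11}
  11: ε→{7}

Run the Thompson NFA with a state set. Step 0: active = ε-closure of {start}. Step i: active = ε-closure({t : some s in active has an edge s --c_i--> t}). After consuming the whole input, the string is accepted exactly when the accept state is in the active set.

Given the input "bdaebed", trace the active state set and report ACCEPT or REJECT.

Answer: REJECT

Trace:
initial (ε-close {0}): {0,1,2,3,4,6,8,10}
'b' @ 1: {1,3,4,5}  (accept∈set)
'd' @ 2: {}  — dead — no transitions
rest 'aebed' ignored (set empty)
end set {} — state 1 not in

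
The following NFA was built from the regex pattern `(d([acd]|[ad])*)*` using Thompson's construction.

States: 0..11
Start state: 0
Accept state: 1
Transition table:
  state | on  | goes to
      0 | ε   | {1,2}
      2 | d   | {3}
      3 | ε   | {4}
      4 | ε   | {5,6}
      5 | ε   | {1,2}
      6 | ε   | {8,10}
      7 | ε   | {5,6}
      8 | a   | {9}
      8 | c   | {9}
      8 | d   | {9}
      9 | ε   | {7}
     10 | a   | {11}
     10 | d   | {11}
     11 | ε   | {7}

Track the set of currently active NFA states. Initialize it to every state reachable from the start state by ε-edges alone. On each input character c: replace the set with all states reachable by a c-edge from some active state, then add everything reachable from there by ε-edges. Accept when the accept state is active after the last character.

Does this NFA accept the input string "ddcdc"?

Answer: ACCEPT

Steps:
initial (ε-close {0}): {0,1,2}
'd' @ 1: {1,2,3,4,5,6,8,10}  (accept∈set)
'd' @ 2: {1,2,3,4,5,6,7,8,9,10,11}  (accept∈set)
'c' @ 3: {1,2,5,6,7,8,9,10}  (accept∈set)
'd' @ 4: {1,2,3,4,5,6,7,8,9,10,11}  (accept∈set)
'c' @ 5: {1,2,5,6,7,8,9,10}  (accept∈set)
final: {1,2,5,6,7,8,9,10}; accept 1 in set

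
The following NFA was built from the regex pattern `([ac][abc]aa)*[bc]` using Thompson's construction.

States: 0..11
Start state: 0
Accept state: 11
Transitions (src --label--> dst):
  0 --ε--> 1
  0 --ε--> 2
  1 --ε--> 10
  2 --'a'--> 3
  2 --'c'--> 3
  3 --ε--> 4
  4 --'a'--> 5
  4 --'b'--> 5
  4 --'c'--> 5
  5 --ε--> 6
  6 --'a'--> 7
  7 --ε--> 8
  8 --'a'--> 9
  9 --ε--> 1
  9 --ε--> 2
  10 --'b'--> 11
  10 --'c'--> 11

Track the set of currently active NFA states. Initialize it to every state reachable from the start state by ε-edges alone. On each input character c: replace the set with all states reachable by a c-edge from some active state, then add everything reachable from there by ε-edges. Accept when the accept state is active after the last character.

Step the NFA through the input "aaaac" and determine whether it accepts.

initial (ε-close {0}): {0,1,2,10}
'a' @ 1: {3,4}
'a' @ 2: {5,6}
'a' @ 3: {7,8}
'a' @ 4: {1,2,9,10}
'c' @ 5: {3,4,11}  ✓accept
after full input: {3,4,11}  (accept=11 in)

Answer: ACCEPT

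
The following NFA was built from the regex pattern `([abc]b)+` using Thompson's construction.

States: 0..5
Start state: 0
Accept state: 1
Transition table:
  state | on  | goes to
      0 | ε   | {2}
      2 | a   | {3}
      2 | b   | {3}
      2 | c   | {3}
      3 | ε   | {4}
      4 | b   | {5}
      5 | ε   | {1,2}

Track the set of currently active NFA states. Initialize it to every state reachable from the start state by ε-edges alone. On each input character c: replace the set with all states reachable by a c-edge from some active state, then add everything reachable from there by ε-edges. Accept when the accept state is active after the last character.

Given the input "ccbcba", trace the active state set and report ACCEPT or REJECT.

Answer: REJECT

Steps:
start: ε-closure({0}) = {0,2}
'c' @ 1: {3,4}
'c' @ 2: {}  — no active states
rest 'bcba' ignored (set empty)
after full input: {}  (accept=1 not in)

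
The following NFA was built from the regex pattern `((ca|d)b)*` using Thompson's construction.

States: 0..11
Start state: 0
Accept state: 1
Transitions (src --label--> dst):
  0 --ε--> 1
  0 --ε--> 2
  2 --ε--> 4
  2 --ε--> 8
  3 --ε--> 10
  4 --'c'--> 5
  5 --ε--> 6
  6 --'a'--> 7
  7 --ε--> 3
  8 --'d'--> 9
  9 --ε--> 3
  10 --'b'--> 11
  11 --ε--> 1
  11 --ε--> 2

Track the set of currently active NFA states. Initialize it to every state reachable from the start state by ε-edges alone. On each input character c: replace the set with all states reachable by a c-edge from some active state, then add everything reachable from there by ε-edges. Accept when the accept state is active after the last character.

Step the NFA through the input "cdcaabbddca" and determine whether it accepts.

Answer: REJECT

Derivation:
S₀ = ε-closure({0}) = {0,1,2,4,8}
'c' @ 1: {5,6}
'd' @ 2: {}  — dead — no transitions
rest 'caabbddca' ignored (set empty)
final: {}; accept 1 not in set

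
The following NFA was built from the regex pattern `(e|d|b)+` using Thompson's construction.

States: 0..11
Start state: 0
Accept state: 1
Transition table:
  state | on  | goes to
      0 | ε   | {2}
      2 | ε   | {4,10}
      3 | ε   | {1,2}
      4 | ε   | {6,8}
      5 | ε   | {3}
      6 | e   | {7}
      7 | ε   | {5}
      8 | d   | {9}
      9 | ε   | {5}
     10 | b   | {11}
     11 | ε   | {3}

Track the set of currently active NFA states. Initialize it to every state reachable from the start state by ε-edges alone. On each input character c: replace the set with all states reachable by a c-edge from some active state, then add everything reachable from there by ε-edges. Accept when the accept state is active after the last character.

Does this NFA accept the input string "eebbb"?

Answer: ACCEPT

Steps:
start: ε-closure({0}) = {0,2,4,6,8,10}
'e' @ 1: {1,2,3,4,5,6,7,8,10}  ✓accept
'e' @ 2: {1,2,3,4,5,6,7,8,10}  ✓accept
'b' @ 3: {1,2,3,4,6,8,10,11}  ✓accept
'b' @ 4: {1,2,3,4,6,8,10,11}  ✓accept
'b' @ 5: {1,2,3,4,6,8,10,11}  ✓accept
after full input: {1,2,3,4,6,8,10,11}  (accept=1 in)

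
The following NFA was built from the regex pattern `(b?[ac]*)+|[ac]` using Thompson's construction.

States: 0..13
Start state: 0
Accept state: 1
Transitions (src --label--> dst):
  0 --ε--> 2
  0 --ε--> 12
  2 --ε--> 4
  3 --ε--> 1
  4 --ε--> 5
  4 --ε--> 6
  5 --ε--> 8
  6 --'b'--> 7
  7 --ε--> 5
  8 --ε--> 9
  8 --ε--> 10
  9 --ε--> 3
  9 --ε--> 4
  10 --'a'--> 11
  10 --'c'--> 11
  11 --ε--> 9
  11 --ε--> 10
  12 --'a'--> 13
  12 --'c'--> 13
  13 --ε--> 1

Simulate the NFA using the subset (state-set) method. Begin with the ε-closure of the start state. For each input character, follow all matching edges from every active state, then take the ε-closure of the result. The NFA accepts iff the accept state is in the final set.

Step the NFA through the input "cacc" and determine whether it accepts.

S₀ = ε-closure({0}) = {0,1,2,3,4,5,6,8,9,10,12}
'c' @ 1: {1,3,4,5,6,8,9,10,11,13}  [accepting]
'a' @ 2: {1,3,4,5,6,8,9,10,11}  [accepting]
'c' @ 3: {1,3,4,5,6,8,9,10,11}  [accepting]
'c' @ 4: {1,3,4,5,6,8,9,10,11}  [accepting]
final: {1,3,4,5,6,8,9,10,11}; accept 1 in set

Answer: ACCEPT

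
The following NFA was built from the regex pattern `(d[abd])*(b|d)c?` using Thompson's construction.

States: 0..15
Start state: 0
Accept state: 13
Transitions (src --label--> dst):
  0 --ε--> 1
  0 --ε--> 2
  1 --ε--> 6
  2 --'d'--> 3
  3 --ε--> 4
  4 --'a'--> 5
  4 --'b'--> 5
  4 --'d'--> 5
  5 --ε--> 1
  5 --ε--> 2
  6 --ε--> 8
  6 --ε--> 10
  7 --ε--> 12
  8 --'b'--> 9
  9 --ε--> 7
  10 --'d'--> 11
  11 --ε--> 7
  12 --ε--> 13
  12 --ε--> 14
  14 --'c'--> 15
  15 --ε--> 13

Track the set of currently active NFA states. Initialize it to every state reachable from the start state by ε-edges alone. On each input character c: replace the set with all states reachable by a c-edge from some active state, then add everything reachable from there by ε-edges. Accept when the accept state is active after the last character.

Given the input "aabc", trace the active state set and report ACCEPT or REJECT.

Answer: REJECT

Steps:
initial (ε-close {0}): {0,1,2,6,8,10}
'a' @ 1: {}  — dead — no transitions
rest 'abc' ignored (set empty)
after full input: {}  (accept=13 not in)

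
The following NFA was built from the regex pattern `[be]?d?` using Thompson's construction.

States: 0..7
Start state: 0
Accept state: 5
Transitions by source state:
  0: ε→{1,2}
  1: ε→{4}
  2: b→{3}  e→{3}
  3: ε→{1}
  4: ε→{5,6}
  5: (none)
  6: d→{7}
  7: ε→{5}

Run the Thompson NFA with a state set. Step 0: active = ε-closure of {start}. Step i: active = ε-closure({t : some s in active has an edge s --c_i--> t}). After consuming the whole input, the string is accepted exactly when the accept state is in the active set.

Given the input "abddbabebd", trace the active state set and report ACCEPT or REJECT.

start: ε-closure({0}) = {0,1,2,4,5,6}
'a' @ 1: {}  — no active states
rest 'bddbabebd' ignored (set empty)
end set {} — state 5 not in

Answer: REJECT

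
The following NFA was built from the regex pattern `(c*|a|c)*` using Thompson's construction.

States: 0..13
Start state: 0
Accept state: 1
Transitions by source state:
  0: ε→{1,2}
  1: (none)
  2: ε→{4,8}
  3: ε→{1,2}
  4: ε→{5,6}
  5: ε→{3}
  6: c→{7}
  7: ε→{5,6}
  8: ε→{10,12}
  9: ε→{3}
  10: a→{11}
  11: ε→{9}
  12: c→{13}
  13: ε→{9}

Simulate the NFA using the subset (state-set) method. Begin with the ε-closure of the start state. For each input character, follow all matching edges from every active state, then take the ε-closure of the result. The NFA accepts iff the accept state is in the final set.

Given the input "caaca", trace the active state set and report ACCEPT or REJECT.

initial (ε-close {0}): {0,1,2,3,4,5,6,8,10,12}
'c' @ 1: {1,2,3,4,5,6,7,8,9,10,12,13}  [accepting]
'a' @ 2: {1,2,3,4,5,6,8,9,10,11,12}  [accepting]
'a' @ 3: {1,2,3,4,5,6,8,9,10,11,12}  [accepting]
'c' @ 4: {1,2,3,4,5,6,7,8,9,10,12,13}  [accepting]
'a' @ 5: {1,2,3,4,5,6,8,9,10,11,12}  [accepting]
final: {1,2,3,4,5,6,8,9,10,11,12}; accept 1 in set

Answer: ACCEPT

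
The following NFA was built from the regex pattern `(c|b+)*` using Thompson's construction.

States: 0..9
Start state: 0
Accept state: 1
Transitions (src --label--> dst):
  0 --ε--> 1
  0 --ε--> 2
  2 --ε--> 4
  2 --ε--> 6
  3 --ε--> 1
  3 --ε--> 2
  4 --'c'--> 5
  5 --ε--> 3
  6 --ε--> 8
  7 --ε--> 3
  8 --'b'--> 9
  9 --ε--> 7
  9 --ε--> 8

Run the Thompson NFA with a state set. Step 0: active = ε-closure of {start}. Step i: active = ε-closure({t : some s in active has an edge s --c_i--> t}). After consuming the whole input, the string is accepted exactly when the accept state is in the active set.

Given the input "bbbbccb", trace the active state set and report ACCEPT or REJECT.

Answer: ACCEPT

Steps:
S₀ = ε-closure({0}) = {0,1,2,4,6,8}
'b' @ 1: {1,2,3,4,6,7,8,9}  ✓accept
'b' @ 2: {1,2,3,4,6,7,8,9}  ✓accept
'b' @ 3: {1,2,3,4,6,7,8,9}  ✓accept
'b' @ 4: {1,2,3,4,6,7,8,9}  ✓accept
'c' @ 5: {1,2,3,4,5,6,8}  ✓accept
'c' @ 6: {1,2,3,4,5,6,8}  ✓accept
'b' @ 7: {1,2,3,4,6,7,8,9}  ✓accept
end set {1,2,3,4,6,7,8,9} — state 1 in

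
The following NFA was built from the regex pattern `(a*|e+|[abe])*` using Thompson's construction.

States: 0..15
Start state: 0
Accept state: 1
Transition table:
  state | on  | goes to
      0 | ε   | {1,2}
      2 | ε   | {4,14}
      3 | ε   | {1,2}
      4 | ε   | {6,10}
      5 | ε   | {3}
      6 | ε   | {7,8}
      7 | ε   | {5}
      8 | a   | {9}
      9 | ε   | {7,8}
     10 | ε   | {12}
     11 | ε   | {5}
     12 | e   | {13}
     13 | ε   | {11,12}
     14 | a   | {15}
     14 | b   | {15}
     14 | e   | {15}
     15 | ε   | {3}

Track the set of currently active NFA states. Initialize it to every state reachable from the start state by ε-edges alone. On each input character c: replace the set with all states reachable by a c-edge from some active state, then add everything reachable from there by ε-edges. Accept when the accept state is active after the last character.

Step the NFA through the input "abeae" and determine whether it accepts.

Answer: ACCEPT

Trace:
S₀ = ε-closure({0}) = {0,1,2,3,4,5,6,7,8,10,12,14}
'a' @ 1: {1,2,3,4,5,6,7,8,9,10,12,14,15}  [accepting]
'b' @ 2: {1,2,3,4,5,6,7,8,10,12,14,15}  [accepting]
'e' @ 3: {1,2,3,4,5,6,7,8,10,11,12,13,14,15}  [accepting]
'a' @ 4: {1,2,3,4,5,6,7,8,9,10,12,14,15}  [accepting]
'e' @ 5: {1,2,3,4,5,6,7,8,10,11,12,13,14,15}  [accepting]
end set {1,2,3,4,5,6,7,8,10,11,12,13,14,15} — state 1 in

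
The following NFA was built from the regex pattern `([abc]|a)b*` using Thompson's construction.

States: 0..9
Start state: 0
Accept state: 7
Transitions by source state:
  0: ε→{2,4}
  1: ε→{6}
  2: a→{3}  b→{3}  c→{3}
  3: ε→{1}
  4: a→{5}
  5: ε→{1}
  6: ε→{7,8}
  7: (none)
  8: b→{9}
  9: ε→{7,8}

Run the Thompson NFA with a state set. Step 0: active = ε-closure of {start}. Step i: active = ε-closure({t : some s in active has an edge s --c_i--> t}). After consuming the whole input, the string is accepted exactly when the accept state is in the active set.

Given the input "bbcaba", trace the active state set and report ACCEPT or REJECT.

Answer: REJECT

Steps:
start: ε-closure({0}) = {0,2,4}
'b' @ 1: {1,3,6,7,8}  ✓accept
'b' @ 2: {7,8,9}  ✓accept
'c' @ 3: {}  — dead — no transitions
rest 'aba' ignored (set empty)
end set {} — state 7 not in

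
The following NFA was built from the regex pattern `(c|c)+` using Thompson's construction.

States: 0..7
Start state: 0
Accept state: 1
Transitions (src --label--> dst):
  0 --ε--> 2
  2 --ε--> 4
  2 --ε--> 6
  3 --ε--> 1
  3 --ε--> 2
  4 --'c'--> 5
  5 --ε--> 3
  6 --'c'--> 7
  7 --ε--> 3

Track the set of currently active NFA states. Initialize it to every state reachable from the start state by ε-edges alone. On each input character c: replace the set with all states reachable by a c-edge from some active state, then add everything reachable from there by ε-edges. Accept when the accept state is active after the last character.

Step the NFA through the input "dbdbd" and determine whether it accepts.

Answer: REJECT

Steps:
S₀ = ε-closure({0}) = {0,2,4,6}
'd' @ 1: {}  — state set empty
rest 'bdbd' ignored (set empty)
end set {} — state 1 not in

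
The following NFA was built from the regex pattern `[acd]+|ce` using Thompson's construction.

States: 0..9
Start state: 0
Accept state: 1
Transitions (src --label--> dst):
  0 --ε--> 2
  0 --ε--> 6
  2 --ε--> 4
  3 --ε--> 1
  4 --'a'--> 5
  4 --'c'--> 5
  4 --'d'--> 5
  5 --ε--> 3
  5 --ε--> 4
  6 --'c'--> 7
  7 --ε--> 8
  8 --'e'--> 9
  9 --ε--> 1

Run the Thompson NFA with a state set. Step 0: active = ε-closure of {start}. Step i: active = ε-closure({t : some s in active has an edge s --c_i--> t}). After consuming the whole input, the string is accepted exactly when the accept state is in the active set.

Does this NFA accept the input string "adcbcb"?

Answer: REJECT

Steps:
start: ε-closure({0}) = {0,2,4,6}
'a' @ 1: {1,3,4,5}  (accept∈set)
'd' @ 2: {1,3,4,5}  (accept∈set)
'c' @ 3: {1,3,4,5}  (accept∈set)
'b' @ 4: {}  — no active states
rest 'cb' ignored (set empty)
final: {}; accept 1 not in set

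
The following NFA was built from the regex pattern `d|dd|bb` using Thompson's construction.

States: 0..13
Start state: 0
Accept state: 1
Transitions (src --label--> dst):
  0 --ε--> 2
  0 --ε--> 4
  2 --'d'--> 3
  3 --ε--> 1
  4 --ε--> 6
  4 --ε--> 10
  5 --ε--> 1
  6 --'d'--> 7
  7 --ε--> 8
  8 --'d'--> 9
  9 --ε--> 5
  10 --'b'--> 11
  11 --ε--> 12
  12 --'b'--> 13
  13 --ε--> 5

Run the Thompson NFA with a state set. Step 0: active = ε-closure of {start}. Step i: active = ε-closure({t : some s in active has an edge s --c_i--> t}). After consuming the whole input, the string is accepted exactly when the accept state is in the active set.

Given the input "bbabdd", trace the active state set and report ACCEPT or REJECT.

S₀ = ε-closure({0}) = {0,2,4,6,10}
'b' @ 1: {11,12}
'b' @ 2: {1,5,13}  (accept∈set)
'a' @ 3: {}  — state set empty
rest 'bdd' ignored (set empty)
final: {}; accept 1 not in set

Answer: REJECT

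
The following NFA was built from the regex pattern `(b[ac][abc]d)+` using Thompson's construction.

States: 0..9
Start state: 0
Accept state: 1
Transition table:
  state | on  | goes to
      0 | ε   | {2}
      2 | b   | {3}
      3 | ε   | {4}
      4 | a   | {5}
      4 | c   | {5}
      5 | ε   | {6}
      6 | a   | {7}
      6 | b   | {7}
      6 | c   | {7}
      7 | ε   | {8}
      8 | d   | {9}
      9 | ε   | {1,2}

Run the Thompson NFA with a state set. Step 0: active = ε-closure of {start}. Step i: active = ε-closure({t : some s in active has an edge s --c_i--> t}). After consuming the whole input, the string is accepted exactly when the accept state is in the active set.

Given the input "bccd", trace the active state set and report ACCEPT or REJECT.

start: ε-closure({0}) = {0,2}
'b' @ 1: {3,4}
'c' @ 2: {5,6}
'c' @ 3: {7,8}
'd' @ 4: {1,2,9}  (accept∈set)
end set {1,2,9} — state 1 in

Answer: ACCEPT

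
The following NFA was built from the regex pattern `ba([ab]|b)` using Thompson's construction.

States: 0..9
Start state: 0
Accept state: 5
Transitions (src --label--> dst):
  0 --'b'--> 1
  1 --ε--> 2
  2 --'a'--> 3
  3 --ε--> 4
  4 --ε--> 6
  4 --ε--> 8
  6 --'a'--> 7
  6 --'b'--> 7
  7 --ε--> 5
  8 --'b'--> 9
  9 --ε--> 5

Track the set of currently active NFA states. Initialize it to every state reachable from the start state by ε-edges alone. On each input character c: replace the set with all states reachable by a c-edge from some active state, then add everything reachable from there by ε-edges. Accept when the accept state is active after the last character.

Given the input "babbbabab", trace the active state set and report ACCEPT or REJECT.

Answer: REJECT

Trace:
initial (ε-close {0}): {0}
'b' @ 1: {1,2}
'a' @ 2: {3,4,6,8}
'b' @ 3: {5,7,9}  [accepting]
'b' @ 4: {}  — state set empty
rest 'babab' ignored (set empty)
final: {}; accept 5 not in set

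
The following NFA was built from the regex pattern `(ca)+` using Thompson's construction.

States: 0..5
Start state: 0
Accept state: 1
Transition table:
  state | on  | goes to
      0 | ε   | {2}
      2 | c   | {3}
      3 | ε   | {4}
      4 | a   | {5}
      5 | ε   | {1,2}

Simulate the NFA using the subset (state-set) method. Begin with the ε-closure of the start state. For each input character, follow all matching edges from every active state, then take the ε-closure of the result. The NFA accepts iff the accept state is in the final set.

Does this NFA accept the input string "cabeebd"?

S₀ = ε-closure({0}) = {0,2}
'c' @ 1: {3,4}
'a' @ 2: {1,2,5}  (accept∈set)
'b' @ 3: {}  — state set empty
rest 'eebd' ignored (set empty)
end set {} — state 1 not in

Answer: REJECT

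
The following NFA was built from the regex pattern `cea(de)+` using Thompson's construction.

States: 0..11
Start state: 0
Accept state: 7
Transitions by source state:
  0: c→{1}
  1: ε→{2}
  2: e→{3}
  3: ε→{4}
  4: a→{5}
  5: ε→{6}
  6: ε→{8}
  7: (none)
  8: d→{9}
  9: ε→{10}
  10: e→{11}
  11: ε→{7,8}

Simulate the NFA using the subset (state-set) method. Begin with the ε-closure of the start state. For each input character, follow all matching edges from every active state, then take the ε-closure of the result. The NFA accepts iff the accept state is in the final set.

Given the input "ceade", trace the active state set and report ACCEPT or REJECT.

Answer: ACCEPT

Steps:
S₀ = ε-closure({0}) = {0}
'c' @ 1: {1,2}
'e' @ 2: {3,4}
'a' @ 3: {5,6,8}
'd' @ 4: {9,10}
'e' @ 5: {7,8,11}  (accept∈set)
after full input: {7,8,11}  (accept=7 in)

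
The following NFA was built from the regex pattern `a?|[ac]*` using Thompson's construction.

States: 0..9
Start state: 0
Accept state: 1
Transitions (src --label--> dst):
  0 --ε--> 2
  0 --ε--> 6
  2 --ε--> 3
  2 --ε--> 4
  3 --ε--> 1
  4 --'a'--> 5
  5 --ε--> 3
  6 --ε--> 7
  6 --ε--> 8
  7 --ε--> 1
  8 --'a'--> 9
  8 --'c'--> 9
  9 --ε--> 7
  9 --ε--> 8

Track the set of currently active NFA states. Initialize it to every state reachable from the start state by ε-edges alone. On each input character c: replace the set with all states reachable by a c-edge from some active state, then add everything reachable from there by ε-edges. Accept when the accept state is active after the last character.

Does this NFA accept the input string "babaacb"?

Answer: REJECT

Derivation:
start: ε-closure({0}) = {0,1,2,3,4,6,7,8}
'b' @ 1: {}  — no active states
rest 'abaacb' ignored (set empty)
final: {}; accept 1 not in set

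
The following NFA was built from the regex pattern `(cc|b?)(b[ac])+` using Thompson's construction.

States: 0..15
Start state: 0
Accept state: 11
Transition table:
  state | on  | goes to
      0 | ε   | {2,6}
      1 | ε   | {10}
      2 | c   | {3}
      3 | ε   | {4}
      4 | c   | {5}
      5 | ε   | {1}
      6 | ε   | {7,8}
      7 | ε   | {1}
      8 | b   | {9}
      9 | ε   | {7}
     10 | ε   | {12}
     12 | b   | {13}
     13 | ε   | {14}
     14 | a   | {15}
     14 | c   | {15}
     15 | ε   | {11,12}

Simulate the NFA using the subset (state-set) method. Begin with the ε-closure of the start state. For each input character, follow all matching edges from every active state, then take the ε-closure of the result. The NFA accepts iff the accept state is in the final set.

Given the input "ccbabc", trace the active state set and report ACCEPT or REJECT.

S₀ = ε-closure({0}) = {0,1,2,6,7,8,10,12}
'c' @ 1: {3,4}
'c' @ 2: {1,5,10,12}
'b' @ 3: {13,14}
'a' @ 4: {11,12,15}  [accepting]
'b' @ 5: {13,14}
'c' @ 6: {11,12,15}  [accepting]
end set {11,12,15} — state 11 in

Answer: ACCEPT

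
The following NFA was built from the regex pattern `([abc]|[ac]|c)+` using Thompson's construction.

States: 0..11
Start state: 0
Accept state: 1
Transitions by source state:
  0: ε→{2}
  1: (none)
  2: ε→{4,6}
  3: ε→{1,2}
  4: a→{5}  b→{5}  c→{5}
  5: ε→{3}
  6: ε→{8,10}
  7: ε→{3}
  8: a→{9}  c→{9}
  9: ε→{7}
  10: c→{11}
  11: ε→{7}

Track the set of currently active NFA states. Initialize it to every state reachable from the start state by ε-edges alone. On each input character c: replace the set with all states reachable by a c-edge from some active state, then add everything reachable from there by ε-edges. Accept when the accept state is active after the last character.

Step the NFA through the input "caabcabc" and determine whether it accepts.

Answer: ACCEPT

Derivation:
start: ε-closure({0}) = {0,2,4,6,8,10}
'c' @ 1: {1,2,3,4,5,6,7,8,9,10,11}  ✓accept
'a' @ 2: {1,2,3,4,5,6,7,8,9,10}  ✓accept
'a' @ 3: {1,2,3,4,5,6,7,8,9,10}  ✓accept
'b' @ 4: {1,2,3,4,5,6,8,10}  ✓accept
'c' @ 5: {1,2,3,4,5,6,7,8,9,10,11}  ✓accept
'a' @ 6: {1,2,3,4,5,6,7,8,9,10}  ✓accept
'b' @ 7: {1,2,3,4,5,6,8,10}  ✓accept
'c' @ 8: {1,2,3,4,5,6,7,8,9,10,11}  ✓accept
final: {1,2,3,4,5,6,7,8,9,10,11}; accept 1 in set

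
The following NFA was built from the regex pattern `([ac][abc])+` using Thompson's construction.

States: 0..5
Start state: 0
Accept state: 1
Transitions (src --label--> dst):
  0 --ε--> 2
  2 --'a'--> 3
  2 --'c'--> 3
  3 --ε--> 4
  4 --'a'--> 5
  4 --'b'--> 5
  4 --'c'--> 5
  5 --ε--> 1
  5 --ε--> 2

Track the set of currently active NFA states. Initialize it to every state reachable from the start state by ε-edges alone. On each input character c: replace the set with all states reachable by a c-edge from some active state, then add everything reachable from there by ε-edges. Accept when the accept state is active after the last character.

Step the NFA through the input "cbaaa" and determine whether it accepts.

S₀ = ε-closure({0}) = {0,2}
'c' @ 1: {3,4}
'b' @ 2: {1,2,5}  (accept∈set)
'a' @ 3: {3,4}
'a' @ 4: {1,2,5}  (accept∈set)
'a' @ 5: {3,4}
after full input: {3,4}  (accept=1 not in)

Answer: REJECT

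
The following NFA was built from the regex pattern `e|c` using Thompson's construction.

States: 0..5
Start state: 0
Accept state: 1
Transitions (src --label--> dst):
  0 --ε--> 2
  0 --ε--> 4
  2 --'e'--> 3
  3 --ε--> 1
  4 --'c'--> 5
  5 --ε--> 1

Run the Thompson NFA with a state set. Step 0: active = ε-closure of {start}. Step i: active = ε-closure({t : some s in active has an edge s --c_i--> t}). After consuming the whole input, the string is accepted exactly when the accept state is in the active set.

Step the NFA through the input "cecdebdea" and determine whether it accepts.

S₀ = ε-closure({0}) = {0,2,4}
'c' @ 1: {1,5}  ✓accept
'e' @ 2: {}  — state set empty
rest 'cdebdea' ignored (set empty)
end set {} — state 1 not in

Answer: REJECT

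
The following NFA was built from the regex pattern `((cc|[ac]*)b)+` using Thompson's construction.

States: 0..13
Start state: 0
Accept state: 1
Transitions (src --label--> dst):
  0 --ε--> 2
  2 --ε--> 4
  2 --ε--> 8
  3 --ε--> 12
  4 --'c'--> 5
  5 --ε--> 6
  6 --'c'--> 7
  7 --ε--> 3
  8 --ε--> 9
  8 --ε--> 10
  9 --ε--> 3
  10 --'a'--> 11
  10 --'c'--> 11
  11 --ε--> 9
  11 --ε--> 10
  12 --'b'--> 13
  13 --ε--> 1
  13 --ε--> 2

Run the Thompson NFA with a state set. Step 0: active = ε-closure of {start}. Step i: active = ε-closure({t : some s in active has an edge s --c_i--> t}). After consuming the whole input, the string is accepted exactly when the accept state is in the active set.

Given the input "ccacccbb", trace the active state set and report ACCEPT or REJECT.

Answer: ACCEPT

Steps:
S₀ = ε-closure({0}) = {0,2,3,4,8,9,10,12}
'c' @ 1: {3,5,6,9,10,11,12}
'c' @ 2: {3,7,9,10,11,12}
'a' @ 3: {3,9,10,11,12}
'c' @ 4: {3,9,10,11,12}
'c' @ 5: {3,9,10,11,12}
'c' @ 6: {3,9,10,11,12}
'b' @ 7: {1,2,3,4,8,9,10,12,13}  ✓accept
'b' @ 8: {1,2,3,4,8,9,10,12,13}  ✓accept
final: {1,2,3,4,8,9,10,12,13}; accept 1 in set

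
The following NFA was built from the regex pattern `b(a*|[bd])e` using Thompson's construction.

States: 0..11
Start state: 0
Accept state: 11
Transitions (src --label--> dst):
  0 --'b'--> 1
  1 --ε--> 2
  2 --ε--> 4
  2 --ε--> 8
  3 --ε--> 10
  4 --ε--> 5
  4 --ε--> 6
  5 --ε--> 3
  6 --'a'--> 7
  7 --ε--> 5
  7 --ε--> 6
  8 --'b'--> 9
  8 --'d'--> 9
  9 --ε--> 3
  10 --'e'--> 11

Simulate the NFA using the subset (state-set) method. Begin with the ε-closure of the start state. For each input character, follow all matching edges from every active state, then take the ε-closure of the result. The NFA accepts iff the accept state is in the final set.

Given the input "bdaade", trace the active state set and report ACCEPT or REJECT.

Answer: REJECT

Derivation:
initial (ε-close {0}): {0}
'b' @ 1: {1,2,3,4,5,6,8,10}
'd' @ 2: {3,9,10}
'a' @ 3: {}  — no active states
rest 'ade' ignored (set empty)
final: {}; accept 11 not in set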